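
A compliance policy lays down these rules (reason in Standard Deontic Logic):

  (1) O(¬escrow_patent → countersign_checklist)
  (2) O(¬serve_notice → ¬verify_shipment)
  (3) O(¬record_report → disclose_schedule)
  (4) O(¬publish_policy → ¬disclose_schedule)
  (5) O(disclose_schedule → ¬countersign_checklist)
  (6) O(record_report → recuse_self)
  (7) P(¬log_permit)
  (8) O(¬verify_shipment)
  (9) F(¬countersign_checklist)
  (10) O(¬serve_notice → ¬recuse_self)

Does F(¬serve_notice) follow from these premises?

Premise 9, F(¬countersign_checklist), is equivalent to O(countersign_checklist).
Premise 5, O(disclose_schedule → ¬countersign_checklist), contraposes to O(countersign_checklist → ¬disclose_schedule); with O(countersign_checklist) we get O(¬disclose_schedule).
Premise 3, O(¬record_report → disclose_schedule), contraposes to O(¬disclose_schedule → record_report); with O(¬disclose_schedule) we get O(record_report).
Premise 6 is O(record_report → recuse_self); since O(record_report), deontic closure gives O(recuse_self).
Premise 10, O(¬serve_notice → ¬recuse_self), contraposes to O(recuse_self → serve_notice); with O(recuse_self) we get O(serve_notice).
Premises 1, 2, 4, 7, 8 do not contribute to this derivation.
So O(serve_notice) holds, i.e. F(¬serve_notice). The claim follows.

Yes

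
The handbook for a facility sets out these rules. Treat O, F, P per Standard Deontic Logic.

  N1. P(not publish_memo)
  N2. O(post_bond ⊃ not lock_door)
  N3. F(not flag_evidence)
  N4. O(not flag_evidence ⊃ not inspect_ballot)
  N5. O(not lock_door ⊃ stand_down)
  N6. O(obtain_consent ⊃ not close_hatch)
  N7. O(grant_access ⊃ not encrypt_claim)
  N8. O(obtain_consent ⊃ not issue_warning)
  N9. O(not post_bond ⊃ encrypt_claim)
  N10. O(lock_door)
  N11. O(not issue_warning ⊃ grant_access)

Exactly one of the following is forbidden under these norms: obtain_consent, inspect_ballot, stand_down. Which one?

From premise 10 we have O(lock_door).
Premise 2, O(post_bond ⊃ not lock_door), contraposes to O(lock_door ⊃ not post_bond); with O(lock_door) we get O(not post_bond).
From O(not post_bond) and premise 9, O(not post_bond ⊃ encrypt_claim), we obtain O(encrypt_claim).
The contrapositive of premise 7 (O(grant_access ⊃ not encrypt_claim)) is O(encrypt_claim ⊃ not grant_access), and O(encrypt_claim) is already established, so O(not grant_access).
Premise 11, O(not issue_warning ⊃ grant_access), contraposes to O(not grant_access ⊃ issue_warning); with O(not grant_access) we get O(issue_warning).
Premise 8 is O(obtain_consent ⊃ not issue_warning); contrapositively O(issue_warning ⊃ not obtain_consent). Since O(issue_warning) holds, K gives O(not obtain_consent).
So O(not obtain_consent) holds, i.e. obtain_consent is forbidden. None of the other listed options is forbidden under the premises.

obtain_consent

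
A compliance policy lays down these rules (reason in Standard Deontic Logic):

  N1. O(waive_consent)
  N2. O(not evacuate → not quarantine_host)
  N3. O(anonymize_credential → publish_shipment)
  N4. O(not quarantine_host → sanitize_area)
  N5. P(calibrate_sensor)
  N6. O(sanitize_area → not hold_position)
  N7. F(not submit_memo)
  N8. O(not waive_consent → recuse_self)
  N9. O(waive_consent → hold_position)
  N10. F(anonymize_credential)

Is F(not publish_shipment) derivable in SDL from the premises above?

No

Premise 3 is O(anonymize_credential → publish_shipment), but O(anonymize_credential) is not derivable from the premises, so it does not yield O(publish_shipment).
No other premise forces O(publish_shipment). An ideal world satisfying every premise can still have not publish_shipment true, so F(not publish_shipment) is not derivable.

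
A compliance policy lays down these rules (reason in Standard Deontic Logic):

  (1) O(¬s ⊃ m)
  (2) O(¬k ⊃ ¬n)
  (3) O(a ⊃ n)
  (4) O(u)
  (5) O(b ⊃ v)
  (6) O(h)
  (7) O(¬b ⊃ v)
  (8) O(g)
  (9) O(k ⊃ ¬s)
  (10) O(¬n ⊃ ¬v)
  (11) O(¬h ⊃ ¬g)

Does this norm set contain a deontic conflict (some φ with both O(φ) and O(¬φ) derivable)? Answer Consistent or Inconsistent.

Consistent

Premise 11 is O(¬h ⊃ ¬g), but O(¬h) is not derivable from the premises, so it does not yield O(¬g).
So O(¬g) is not derivable, and the apparent clash with O(g) does not arise.
A world satisfying every obligation exists (e.g. a=false, b=false, g=true, h=true, k=true, m=true, n=true, s=false, u=true, v=true); no atom is both obligatory and forbidden, so the set is consistent.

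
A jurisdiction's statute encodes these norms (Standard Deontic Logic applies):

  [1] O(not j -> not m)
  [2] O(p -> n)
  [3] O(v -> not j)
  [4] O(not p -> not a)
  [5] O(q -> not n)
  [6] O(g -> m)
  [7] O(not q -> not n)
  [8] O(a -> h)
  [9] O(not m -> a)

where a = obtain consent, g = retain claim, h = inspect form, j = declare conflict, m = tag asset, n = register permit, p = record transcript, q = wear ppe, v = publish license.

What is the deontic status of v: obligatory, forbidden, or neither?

Premises 5 and 7 are O(q -> not n) and O(not q -> not n); every ideal world satisfies q or not q, so in either case not n holds — hence O(not n).
Premise 2 is O(p -> n); contrapositively O(not n -> not p). Since O(not n) holds, K gives O(not p).
Applying K to premise 4 (O(not p -> not a)) and O(not p) yields O(not a).
Premise 9, O(not m -> a), contraposes to O(not a -> m); with O(not a) we get O(m).
Premise 1, O(not j -> not m), contraposes to O(m -> j); with O(m) we get O(j).
Premise 3, O(v -> not j), contraposes to O(j -> not v); with O(j) we get O(not v).
Premises 6, 8 do not contribute to this derivation.
Thus O(not v), which is F(v): v is forbidden.

Forbidden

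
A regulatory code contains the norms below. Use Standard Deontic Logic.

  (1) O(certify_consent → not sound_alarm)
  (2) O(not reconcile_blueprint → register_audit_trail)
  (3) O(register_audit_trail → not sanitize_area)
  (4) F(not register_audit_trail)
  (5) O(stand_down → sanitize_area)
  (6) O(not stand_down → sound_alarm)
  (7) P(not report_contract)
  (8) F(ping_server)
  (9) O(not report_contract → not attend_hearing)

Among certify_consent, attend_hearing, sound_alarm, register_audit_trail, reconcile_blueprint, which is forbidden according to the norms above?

certify_consent

Premise 4, F(not register_audit_trail), is equivalent to O(register_audit_trail).
From O(register_audit_trail) and premise 3, O(register_audit_trail → not sanitize_area), we obtain O(not sanitize_area).
Premise 5, O(stand_down → sanitize_area), contraposes to O(not sanitize_area → not stand_down); with O(not sanitize_area) we get O(not stand_down).
With premise 6, O(not stand_down → sound_alarm), the K-axiom yields O(sound_alarm).
Premise 1, O(certify_consent → not sound_alarm), contraposes to O(sound_alarm → not certify_consent); with O(sound_alarm) we get O(not certify_consent).
So O(not certify_consent) holds, i.e. certify_consent is forbidden. None of the other listed options is forbidden under the premises.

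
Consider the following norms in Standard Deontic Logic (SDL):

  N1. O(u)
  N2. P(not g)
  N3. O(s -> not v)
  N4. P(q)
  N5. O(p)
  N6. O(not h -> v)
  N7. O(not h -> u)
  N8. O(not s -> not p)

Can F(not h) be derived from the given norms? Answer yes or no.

Premise 5 states O(p) outright.
Premise 8 is O(not s -> not p); contrapositively O(p -> s). Since O(p) holds, K gives O(s).
With premise 3, O(s -> not v), the K-axiom yields O(not v).
Premise 6, O(not h -> v), contraposes to O(not v -> h); with O(not v) we get O(h).
Premises 1, 2, 4, 7 do not contribute to this derivation.
So O(h) holds, i.e. F(not h). The claim follows.

Yes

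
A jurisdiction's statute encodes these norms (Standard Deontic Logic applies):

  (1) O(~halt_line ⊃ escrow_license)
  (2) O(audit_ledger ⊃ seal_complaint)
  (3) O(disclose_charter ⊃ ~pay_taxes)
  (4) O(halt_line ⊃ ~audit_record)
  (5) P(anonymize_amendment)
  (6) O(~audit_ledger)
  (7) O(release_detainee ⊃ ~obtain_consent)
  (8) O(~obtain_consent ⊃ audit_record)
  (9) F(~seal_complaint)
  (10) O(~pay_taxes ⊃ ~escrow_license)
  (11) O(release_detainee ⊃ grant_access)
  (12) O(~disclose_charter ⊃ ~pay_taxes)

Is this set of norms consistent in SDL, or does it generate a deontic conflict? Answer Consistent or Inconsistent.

Premise 2 is O(audit_ledger ⊃ seal_complaint); even if O(seal_complaint) held, inferring O(audit_ledger) would be affirming the consequent — invalid.
So O(audit_ledger) is not derivable, and the apparent clash with O(~audit_ledger) does not arise.
A world satisfying every obligation exists (e.g. anonymize_amendment=false, audit_ledger=false, audit_record=false, disclose_charter=false, escrow_license=false, grant_access=false, halt_line=true, obtain_consent=true, pay_taxes=false, release_detainee=false, seal_complaint=true); no atom is both obligatory and forbidden, so the set is consistent.

Consistent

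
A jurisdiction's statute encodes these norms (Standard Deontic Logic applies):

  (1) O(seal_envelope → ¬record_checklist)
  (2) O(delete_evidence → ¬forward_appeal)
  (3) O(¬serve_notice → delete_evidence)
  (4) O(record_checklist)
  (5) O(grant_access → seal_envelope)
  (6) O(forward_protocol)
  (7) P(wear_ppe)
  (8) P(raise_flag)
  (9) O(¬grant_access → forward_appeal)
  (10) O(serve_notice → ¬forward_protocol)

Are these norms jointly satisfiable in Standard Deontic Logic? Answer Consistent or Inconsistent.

Premise 6 gives O(forward_protocol).
The contrapositive of premise 10 (O(serve_notice → ¬forward_protocol)) is O(forward_protocol → ¬serve_notice), and O(forward_protocol) is already established, so O(¬serve_notice).
With premise 3, O(¬serve_notice → delete_evidence), the K-axiom yields O(delete_evidence).
Applying K to premise 2 (O(delete_evidence → ¬forward_appeal)) and O(delete_evidence) yields O(¬forward_appeal).
The contrapositive of premise 9 (O(¬grant_access → forward_appeal)) is O(¬forward_appeal → grant_access), and O(¬forward_appeal) is already established, so O(grant_access).
From O(grant_access) and premise 5, O(grant_access → seal_envelope), we obtain O(seal_envelope).
From O(seal_envelope) and premise 1, O(seal_envelope → ¬record_checklist), we obtain O(¬record_checklist).
However, premise 4 gives O(record_checklist).
We now have both O(¬record_checklist) and O(record_checklist) — record_checklist is simultaneously obligatory and forbidden, violating the D-axiom.

Inconsistent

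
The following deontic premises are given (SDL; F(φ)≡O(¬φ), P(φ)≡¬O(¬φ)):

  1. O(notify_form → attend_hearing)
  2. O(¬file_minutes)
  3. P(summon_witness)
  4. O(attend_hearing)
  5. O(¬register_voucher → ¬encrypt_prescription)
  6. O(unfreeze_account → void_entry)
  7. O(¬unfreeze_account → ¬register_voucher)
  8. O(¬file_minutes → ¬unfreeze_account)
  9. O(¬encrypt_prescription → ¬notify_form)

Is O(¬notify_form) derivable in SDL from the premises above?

Yes

From premise 2 we have O(¬file_minutes).
Applying K to premise 8 (O(¬file_minutes → ¬unfreeze_account)) and O(¬file_minutes) yields O(¬unfreeze_account).
With premise 7, O(¬unfreeze_account → ¬register_voucher), the K-axiom yields O(¬register_voucher).
From O(¬register_voucher) and premise 5, O(¬register_voucher → ¬encrypt_prescription), we obtain O(¬encrypt_prescription).
Premise 9 is O(¬encrypt_prescription → ¬notify_form); since O(¬encrypt_prescription), deontic closure gives O(¬notify_form).
Premises 1, 3, 4, 6 do not contribute to this derivation.
So O(¬notify_form) follows.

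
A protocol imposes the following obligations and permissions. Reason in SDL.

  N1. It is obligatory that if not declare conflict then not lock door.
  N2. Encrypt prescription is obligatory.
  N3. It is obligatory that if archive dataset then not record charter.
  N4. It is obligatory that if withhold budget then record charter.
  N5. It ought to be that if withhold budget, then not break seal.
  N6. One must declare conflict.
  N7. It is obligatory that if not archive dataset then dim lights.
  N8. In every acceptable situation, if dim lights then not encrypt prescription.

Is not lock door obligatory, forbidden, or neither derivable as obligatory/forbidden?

Premise 1 is O(¬declare_conflict → ¬lock_door), but O(¬declare_conflict) is not derivable from the premises, so it does not yield O(¬lock_door).
No premise or chain of K-axiom applications forces O(¬lock_door), and none forces O(lock_door). So ¬lock_door is neither obligatory nor forbidden under these norms.

Neither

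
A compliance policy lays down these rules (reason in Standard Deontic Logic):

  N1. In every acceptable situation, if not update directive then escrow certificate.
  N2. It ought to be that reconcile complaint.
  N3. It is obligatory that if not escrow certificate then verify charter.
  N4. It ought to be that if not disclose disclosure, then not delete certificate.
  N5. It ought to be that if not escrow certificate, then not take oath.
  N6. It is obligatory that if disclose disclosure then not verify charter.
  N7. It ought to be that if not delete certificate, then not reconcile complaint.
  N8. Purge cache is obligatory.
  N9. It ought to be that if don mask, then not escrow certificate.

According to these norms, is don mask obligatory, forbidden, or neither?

Premise 2 states O(reconcile_complaint) outright.
The contrapositive of premise 7 (O(¬delete_certificate → ¬reconcile_complaint)) is O(reconcile_complaint → delete_certificate), and O(reconcile_complaint) is already established, so O(delete_certificate).
Premise 4, O(¬disclose_disclosure → ¬delete_certificate), contraposes to O(delete_certificate → disclose_disclosure); with O(delete_certificate) we get O(disclose_disclosure).
With premise 6, O(disclose_disclosure → ¬verify_charter), the K-axiom yields O(¬verify_charter).
The contrapositive of premise 3 (O(¬escrow_certificate → verify_charter)) is O(¬verify_charter → escrow_certificate), and O(¬verify_charter) is already established, so O(escrow_certificate).
Premise 9, O(don_mask → ¬escrow_certificate), contraposes to O(escrow_certificate → ¬don_mask); with O(escrow_certificate) we get O(¬don_mask).
Premises 1, 5, 8 do not contribute to this derivation.
Thus O(¬don_mask), which is F(don_mask): don_mask is forbidden.

Forbidden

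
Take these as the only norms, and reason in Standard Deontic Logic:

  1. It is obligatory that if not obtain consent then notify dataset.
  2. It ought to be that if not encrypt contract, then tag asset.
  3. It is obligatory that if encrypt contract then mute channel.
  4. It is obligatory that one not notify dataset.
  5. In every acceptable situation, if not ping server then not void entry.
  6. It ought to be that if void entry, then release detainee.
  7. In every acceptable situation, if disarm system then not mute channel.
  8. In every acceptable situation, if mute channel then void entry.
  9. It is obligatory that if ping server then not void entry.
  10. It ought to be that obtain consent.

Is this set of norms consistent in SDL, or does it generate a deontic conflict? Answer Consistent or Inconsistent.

Consistent

Premise 1 is O(¬obtain_consent → notify_dataset), but O(¬obtain_consent) is not derivable from the premises, so it does not yield O(notify_dataset).
So O(notify_dataset) is not derivable, and the apparent clash with O(¬notify_dataset) does not arise.
A world satisfying every obligation exists (e.g. disarm_system=false, encrypt_contract=false, mute_channel=false, notify_dataset=false, obtain_consent=true, ping_server=false, release_detainee=false, tag_asset=true, void_entry=false); no atom is both obligatory and forbidden, so the set is consistent.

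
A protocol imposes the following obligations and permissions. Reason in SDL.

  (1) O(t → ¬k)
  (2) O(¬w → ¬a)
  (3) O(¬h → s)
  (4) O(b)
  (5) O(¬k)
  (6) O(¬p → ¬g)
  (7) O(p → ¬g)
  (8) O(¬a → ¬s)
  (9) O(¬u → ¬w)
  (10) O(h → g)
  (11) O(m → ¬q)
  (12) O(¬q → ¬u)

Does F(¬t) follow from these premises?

Premise 1 is O(t → ¬k); even if O(¬k) held, inferring O(t) would be affirming the consequent — invalid.
No other premise forces O(t). An ideal world satisfying every premise can still have ¬t true, so F(¬t) is not derivable.

No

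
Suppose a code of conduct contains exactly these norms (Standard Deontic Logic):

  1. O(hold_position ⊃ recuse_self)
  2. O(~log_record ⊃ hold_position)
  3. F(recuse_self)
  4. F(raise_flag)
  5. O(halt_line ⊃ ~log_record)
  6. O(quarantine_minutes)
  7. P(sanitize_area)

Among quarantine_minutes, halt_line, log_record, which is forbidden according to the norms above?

Premise 3, F(recuse_self), is equivalent to O(~recuse_self).
The contrapositive of premise 1 (O(hold_position ⊃ recuse_self)) is O(~recuse_self ⊃ ~hold_position), and O(~recuse_self) is already established, so O(~hold_position).
Premise 2, O(~log_record ⊃ hold_position), contraposes to O(~hold_position ⊃ log_record); with O(~hold_position) we get O(log_record).
The contrapositive of premise 5 (O(halt_line ⊃ ~log_record)) is O(log_record ⊃ ~halt_line), and O(log_record) is already established, so O(~halt_line).
So O(~halt_line) holds, i.e. halt_line is forbidden. None of the other listed options is forbidden under the premises.

halt_line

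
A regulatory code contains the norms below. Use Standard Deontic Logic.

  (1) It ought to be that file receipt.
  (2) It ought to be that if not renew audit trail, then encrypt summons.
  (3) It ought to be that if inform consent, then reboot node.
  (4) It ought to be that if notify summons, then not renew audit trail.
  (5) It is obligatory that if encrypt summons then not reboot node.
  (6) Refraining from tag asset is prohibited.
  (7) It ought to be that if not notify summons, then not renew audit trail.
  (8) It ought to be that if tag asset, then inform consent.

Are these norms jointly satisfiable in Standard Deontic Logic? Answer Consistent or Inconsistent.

Inconsistent

Premises 4 and 7 are O(notify_summons → ¬renew_audit_trail) and O(¬notify_summons → ¬renew_audit_trail); every ideal world satisfies notify_summons or ¬notify_summons, so in either case ¬renew_audit_trail holds — hence O(¬renew_audit_trail).
With premise 2, O(¬renew_audit_trail → encrypt_summons), the K-axiom yields O(encrypt_summons).
Premise 5 is O(encrypt_summons → ¬reboot_node); since O(encrypt_summons), deontic closure gives O(¬reboot_node).
Premise 3 is O(inform_consent → reboot_node); contrapositively O(¬reboot_node → ¬inform_consent). Since O(¬reboot_node) holds, K gives O(¬inform_consent).
The contrapositive of premise 8 (O(tag_asset → inform_consent)) is O(¬inform_consent → ¬tag_asset), and O(¬inform_consent) is already established, so O(¬tag_asset).
Yet premise 6 is F(¬tag_asset), i.e. O(tag_asset).
We now have both O(¬tag_asset) and O(tag_asset) — tag_asset is simultaneously obligatory and forbidden, violating the D-axiom.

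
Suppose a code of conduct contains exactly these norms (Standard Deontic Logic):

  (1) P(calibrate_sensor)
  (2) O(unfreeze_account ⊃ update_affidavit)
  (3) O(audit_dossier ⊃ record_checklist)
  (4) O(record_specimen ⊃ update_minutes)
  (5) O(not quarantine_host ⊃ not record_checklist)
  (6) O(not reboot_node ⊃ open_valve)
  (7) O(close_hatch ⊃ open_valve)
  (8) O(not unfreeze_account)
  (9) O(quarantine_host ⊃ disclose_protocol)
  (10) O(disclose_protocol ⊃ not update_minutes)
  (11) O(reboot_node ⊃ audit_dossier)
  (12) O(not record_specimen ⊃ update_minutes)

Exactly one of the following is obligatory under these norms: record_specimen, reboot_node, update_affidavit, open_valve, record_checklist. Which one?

By case analysis on record_specimen: premise 4 gives O(record_specimen ⊃ update_minutes) and premise 12 gives O(not record_specimen ⊃ update_minutes), so O(update_minutes) either way.
The contrapositive of premise 10 (O(disclose_protocol ⊃ not update_minutes)) is O(update_minutes ⊃ not disclose_protocol), and O(update_minutes) is already established, so O(not disclose_protocol).
Premise 9 is O(quarantine_host ⊃ disclose_protocol); contrapositively O(not disclose_protocol ⊃ not quarantine_host). Since O(not disclose_protocol) holds, K gives O(not quarantine_host).
With premise 5, O(not quarantine_host ⊃ not record_checklist), the K-axiom yields O(not record_checklist).
The contrapositive of premise 3 (O(audit_dossier ⊃ record_checklist)) is O(not record_checklist ⊃ not audit_dossier), and O(not record_checklist) is already established, so O(not audit_dossier).
Premise 11 is O(reboot_node ⊃ audit_dossier); contrapositively O(not audit_dossier ⊃ not reboot_node). Since O(not audit_dossier) holds, K gives O(not reboot_node).
Applying K to premise 6 (O(not reboot_node ⊃ open_valve)) and O(not reboot_node) yields O(open_valve).
So O(open_valve) holds — open_valve is obligatory. None of the other listed options is made obligatory by any chain of premises.

open_valve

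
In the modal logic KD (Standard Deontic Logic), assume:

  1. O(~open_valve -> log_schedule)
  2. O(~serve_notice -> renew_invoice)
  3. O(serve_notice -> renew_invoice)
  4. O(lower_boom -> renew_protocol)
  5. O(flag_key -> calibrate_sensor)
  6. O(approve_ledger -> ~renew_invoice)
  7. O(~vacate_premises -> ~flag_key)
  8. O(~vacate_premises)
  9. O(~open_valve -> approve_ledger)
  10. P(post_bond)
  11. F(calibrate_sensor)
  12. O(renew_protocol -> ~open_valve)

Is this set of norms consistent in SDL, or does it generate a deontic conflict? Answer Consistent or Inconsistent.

Consistent

Premise 5 is O(flag_key -> calibrate_sensor), but O(flag_key) is not derivable from the premises, so it does not yield O(calibrate_sensor).
So O(calibrate_sensor) is not derivable, and the apparent clash with O(~calibrate_sensor) does not arise.
A world satisfying every obligation exists (e.g. approve_ledger=false, calibrate_sensor=false, flag_key=false, log_schedule=false, lower_boom=false, open_valve=true, post_bond=false, renew_invoice=true, renew_protocol=false, serve_notice=false, vacate_premises=false); no atom is both obligatory and forbidden, so the set is consistent.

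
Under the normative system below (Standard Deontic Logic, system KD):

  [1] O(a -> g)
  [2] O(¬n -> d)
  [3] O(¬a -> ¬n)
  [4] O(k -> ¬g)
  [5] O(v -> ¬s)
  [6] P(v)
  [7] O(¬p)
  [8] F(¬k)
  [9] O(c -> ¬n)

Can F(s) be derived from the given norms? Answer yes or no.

No

Premise 5 is O(v -> ¬s), but O(v) is not derivable from the premises (the permission P(v) asserts only ¬O(¬v), not O(v)), so it does not yield O(¬s).
No other premise forces O(¬s). An ideal world satisfying every premise can still have s true, so F(s) is not derivable.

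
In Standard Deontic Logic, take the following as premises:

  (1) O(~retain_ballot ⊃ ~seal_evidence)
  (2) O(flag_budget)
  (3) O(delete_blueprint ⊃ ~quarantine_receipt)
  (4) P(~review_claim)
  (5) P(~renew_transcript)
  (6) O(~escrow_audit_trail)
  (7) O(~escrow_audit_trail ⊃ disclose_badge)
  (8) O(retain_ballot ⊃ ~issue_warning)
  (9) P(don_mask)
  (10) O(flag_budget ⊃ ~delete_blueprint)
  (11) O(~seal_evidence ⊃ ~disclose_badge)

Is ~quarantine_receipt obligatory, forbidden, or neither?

Premise 3 is O(delete_blueprint ⊃ ~quarantine_receipt), but O(delete_blueprint) is not derivable from the premises, so it does not yield O(~quarantine_receipt).
No premise or chain of K-axiom applications forces O(~quarantine_receipt), and none forces O(quarantine_receipt). So ~quarantine_receipt is neither obligatory nor forbidden under these norms.

Neither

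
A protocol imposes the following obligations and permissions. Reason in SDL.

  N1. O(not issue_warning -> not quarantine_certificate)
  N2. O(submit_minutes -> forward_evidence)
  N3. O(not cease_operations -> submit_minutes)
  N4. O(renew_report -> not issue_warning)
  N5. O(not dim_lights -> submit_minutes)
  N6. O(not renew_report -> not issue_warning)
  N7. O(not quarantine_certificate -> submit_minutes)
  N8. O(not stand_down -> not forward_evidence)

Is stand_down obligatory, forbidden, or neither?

Premises 4 and 6 cover both cases: O(renew_report -> not issue_warning) and O(not renew_report -> not issue_warning). Since renew_report ∨ not renew_report is a tautology, O(not issue_warning) follows.
Premise 1 is O(not issue_warning -> not quarantine_certificate); since O(not issue_warning), deontic closure gives O(not quarantine_certificate).
Premise 7 is O(not quarantine_certificate -> submit_minutes); since O(not quarantine_certificate), deontic closure gives O(submit_minutes).
Applying K to premise 2 (O(submit_minutes -> forward_evidence)) and O(submit_minutes) yields O(forward_evidence).
The contrapositive of premise 8 (O(not stand_down -> not forward_evidence)) is O(forward_evidence -> stand_down), and O(forward_evidence) is already established, so O(stand_down).
Premises 3, 5 do not contribute to this derivation.
Hence stand_down is obligatory.

Obligatory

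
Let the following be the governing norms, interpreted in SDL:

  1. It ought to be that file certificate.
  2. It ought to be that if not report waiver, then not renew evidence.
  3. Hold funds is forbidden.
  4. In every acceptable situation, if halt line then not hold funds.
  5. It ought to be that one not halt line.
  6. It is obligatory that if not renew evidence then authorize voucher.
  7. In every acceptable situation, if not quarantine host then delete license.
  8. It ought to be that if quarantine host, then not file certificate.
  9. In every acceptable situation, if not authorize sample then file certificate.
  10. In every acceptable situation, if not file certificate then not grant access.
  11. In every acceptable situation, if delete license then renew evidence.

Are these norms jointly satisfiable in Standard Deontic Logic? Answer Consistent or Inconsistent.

Consistent

Premise 4 is O(halt_line → ¬hold_funds); even if O(¬hold_funds) held, inferring O(halt_line) would be affirming the consequent — invalid.
So O(halt_line) is not derivable, and the apparent clash with O(¬halt_line) does not arise.
A world satisfying every obligation exists (e.g. authorize_sample=false, authorize_voucher=false, delete_license=true, file_certificate=true, grant_access=false, halt_line=false, hold_funds=false, quarantine_host=false, renew_evidence=true, report_waiver=true); no atom is both obligatory and forbidden, so the set is consistent.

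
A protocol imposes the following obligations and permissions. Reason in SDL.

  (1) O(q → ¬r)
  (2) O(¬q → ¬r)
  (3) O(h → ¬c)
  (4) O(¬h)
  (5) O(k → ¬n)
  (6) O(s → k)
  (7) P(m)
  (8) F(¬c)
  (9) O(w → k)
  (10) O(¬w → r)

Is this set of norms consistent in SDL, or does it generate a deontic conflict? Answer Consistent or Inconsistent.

Premise 3 is O(h → ¬c), but O(h) is not derivable from the premises, so it does not yield O(¬c).
So O(¬c) is not derivable, and the apparent clash with O(c) does not arise.
A world satisfying every obligation exists (e.g. c=true, h=false, k=true, m=false, n=false, q=false, r=false, s=false, w=true); no atom is both obligatory and forbidden, so the set is consistent.

Consistent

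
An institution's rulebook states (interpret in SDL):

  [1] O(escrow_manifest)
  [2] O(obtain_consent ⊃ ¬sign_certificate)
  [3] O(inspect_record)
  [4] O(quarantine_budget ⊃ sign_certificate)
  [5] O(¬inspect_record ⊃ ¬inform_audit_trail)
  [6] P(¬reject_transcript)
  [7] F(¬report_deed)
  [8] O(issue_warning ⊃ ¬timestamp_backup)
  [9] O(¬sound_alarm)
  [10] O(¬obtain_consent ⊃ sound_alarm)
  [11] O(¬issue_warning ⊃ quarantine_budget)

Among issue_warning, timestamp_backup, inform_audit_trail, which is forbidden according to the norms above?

Premise 9 states O(¬sound_alarm) outright.
Premise 10, O(¬obtain_consent ⊃ sound_alarm), contraposes to O(¬sound_alarm ⊃ obtain_consent); with O(¬sound_alarm) we get O(obtain_consent).
Premise 2 is O(obtain_consent ⊃ ¬sign_certificate); since O(obtain_consent), deontic closure gives O(¬sign_certificate).
Premise 4, O(quarantine_budget ⊃ sign_certificate), contraposes to O(¬sign_certificate ⊃ ¬quarantine_budget); with O(¬sign_certificate) we get O(¬quarantine_budget).
Premise 11, O(¬issue_warning ⊃ quarantine_budget), contraposes to O(¬quarantine_budget ⊃ issue_warning); with O(¬quarantine_budget) we get O(issue_warning).
Applying K to premise 8 (O(issue_warning ⊃ ¬timestamp_backup)) and O(issue_warning) yields O(¬timestamp_backup).
So O(¬timestamp_backup) holds, i.e. timestamp_backup is forbidden. None of the other listed options is forbidden under the premises.

timestamp_backup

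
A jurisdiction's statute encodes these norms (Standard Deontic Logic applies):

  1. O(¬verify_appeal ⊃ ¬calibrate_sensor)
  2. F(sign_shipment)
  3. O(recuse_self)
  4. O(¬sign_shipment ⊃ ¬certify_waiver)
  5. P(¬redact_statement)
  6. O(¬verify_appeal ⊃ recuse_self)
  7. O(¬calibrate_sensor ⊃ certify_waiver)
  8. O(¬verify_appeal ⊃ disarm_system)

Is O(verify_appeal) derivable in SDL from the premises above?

Yes

Premise 2 is F(sign_shipment), i.e. O(¬sign_shipment).
With premise 4, O(¬sign_shipment ⊃ ¬certify_waiver), the K-axiom yields O(¬certify_waiver).
Premise 7 is O(¬calibrate_sensor ⊃ certify_waiver); contrapositively O(¬certify_waiver ⊃ calibrate_sensor). Since O(¬certify_waiver) holds, K gives O(calibrate_sensor).
The contrapositive of premise 1 (O(¬verify_appeal ⊃ ¬calibrate_sensor)) is O(calibrate_sensor ⊃ verify_appeal), and O(calibrate_sensor) is already established, so O(verify_appeal).
Premises 3, 5, 6, 8 do not contribute to this derivation.
So O(verify_appeal) follows.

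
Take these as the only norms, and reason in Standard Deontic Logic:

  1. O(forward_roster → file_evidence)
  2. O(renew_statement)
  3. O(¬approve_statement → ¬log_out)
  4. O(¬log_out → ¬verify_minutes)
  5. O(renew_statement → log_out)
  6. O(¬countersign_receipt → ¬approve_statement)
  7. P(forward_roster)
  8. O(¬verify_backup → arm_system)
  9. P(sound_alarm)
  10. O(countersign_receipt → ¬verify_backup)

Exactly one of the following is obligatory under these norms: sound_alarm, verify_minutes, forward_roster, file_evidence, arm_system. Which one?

arm_system

Premise 2 gives O(renew_statement).
With premise 5, O(renew_statement → log_out), the K-axiom yields O(log_out).
Premise 3 is O(¬approve_statement → ¬log_out); contrapositively O(log_out → approve_statement). Since O(log_out) holds, K gives O(approve_statement).
Premise 6 is O(¬countersign_receipt → ¬approve_statement); contrapositively O(approve_statement → countersign_receipt). Since O(approve_statement) holds, K gives O(countersign_receipt).
With premise 10, O(countersign_receipt → ¬verify_backup), the K-axiom yields O(¬verify_backup).
Applying K to premise 8 (O(¬verify_backup → arm_system)) and O(¬verify_backup) yields O(arm_system).
So O(arm_system) holds — arm_system is obligatory. None of the other listed options is made obligatory by any chain of premises.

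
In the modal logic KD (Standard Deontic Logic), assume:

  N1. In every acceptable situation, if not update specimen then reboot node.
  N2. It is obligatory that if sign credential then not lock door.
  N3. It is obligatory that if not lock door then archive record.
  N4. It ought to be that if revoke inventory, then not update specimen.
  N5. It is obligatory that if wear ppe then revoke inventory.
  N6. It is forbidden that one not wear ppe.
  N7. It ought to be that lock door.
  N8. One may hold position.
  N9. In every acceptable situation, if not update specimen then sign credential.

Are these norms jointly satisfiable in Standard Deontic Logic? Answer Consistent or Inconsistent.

Premise 7 gives O(lock_door).
Premise 2, O(sign_credential → ¬lock_door), contraposes to O(lock_door → ¬sign_credential); with O(lock_door) we get O(¬sign_credential).
Premise 9 is O(¬update_specimen → sign_credential); contrapositively O(¬sign_credential → update_specimen). Since O(¬sign_credential) holds, K gives O(update_specimen).
Premise 4, O(revoke_inventory → ¬update_specimen), contraposes to O(update_specimen → ¬revoke_inventory); with O(update_specimen) we get O(¬revoke_inventory).
The contrapositive of premise 5 (O(wear_ppe → revoke_inventory)) is O(¬revoke_inventory → ¬wear_ppe), and O(¬revoke_inventory) is already established, so O(¬wear_ppe).
However, F(¬wear_ppe) at premise 6 amounts to O(wear_ppe).
We now have both O(¬wear_ppe) and O(wear_ppe) — wear_ppe is simultaneously obligatory and forbidden, violating the D-axiom.

Inconsistent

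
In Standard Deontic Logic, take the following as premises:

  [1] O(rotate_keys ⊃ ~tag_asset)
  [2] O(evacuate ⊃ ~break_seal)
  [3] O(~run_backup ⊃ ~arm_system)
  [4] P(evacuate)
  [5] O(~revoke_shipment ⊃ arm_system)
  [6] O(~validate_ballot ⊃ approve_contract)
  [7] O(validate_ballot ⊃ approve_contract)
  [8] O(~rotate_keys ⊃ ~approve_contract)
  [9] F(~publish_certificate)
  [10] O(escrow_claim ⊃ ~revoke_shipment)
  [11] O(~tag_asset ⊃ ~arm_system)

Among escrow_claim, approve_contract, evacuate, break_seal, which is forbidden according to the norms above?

By case analysis on ~validate_ballot: premise 6 gives O(~validate_ballot ⊃ approve_contract) and premise 7 gives O(validate_ballot ⊃ approve_contract), so O(approve_contract) either way.
The contrapositive of premise 8 (O(~rotate_keys ⊃ ~approve_contract)) is O(approve_contract ⊃ rotate_keys), and O(approve_contract) is already established, so O(rotate_keys).
With premise 1, O(rotate_keys ⊃ ~tag_asset), the K-axiom yields O(~tag_asset).
Applying K to premise 11 (O(~tag_asset ⊃ ~arm_system)) and O(~tag_asset) yields O(~arm_system).
The contrapositive of premise 5 (O(~revoke_shipment ⊃ arm_system)) is O(~arm_system ⊃ revoke_shipment), and O(~arm_system) is already established, so O(revoke_shipment).
The contrapositive of premise 10 (O(escrow_claim ⊃ ~revoke_shipment)) is O(revoke_shipment ⊃ ~escrow_claim), and O(revoke_shipment) is already established, so O(~escrow_claim).
So O(~escrow_claim) holds, i.e. escrow_claim is forbidden. None of the other listed options is forbidden under the premises.

escrow_claim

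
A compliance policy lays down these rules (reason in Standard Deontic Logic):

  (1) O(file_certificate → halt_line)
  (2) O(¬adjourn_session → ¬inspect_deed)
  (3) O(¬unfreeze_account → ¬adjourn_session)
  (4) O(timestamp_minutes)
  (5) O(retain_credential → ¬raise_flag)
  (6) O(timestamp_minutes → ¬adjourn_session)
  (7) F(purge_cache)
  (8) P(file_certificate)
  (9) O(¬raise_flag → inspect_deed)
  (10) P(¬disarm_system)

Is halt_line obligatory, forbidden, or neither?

Neither

Premise 1 is O(file_certificate → halt_line), but O(file_certificate) is not derivable from the premises (the permission P(file_certificate) asserts only ¬O(¬file_certificate), not O(file_certificate)), so it does not yield O(halt_line).
No premise or chain of K-axiom applications forces O(halt_line), and none forces O(¬halt_line). So halt_line is neither obligatory nor forbidden under these norms.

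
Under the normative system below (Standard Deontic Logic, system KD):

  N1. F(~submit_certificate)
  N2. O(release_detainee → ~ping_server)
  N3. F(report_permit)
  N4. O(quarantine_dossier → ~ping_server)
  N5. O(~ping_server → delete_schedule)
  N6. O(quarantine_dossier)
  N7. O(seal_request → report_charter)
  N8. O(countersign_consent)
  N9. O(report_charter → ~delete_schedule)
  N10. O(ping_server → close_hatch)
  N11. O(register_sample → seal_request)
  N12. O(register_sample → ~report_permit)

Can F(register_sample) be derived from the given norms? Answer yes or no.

From premise 6 we have O(quarantine_dossier).
With premise 4, O(quarantine_dossier → ~ping_server), the K-axiom yields O(~ping_server).
Applying K to premise 5 (O(~ping_server → delete_schedule)) and O(~ping_server) yields O(delete_schedule).
The contrapositive of premise 9 (O(report_charter → ~delete_schedule)) is O(delete_schedule → ~report_charter), and O(delete_schedule) is already established, so O(~report_charter).
Premise 7, O(seal_request → report_charter), contraposes to O(~report_charter → ~seal_request); with O(~report_charter) we get O(~seal_request).
Premise 11, O(register_sample → seal_request), contraposes to O(~seal_request → ~register_sample); with O(~seal_request) we get O(~register_sample).
Premises 1, 2, 3, 8, 10, 12 do not contribute to this derivation.
So O(~register_sample) holds, i.e. F(register_sample). The claim follows.

Yes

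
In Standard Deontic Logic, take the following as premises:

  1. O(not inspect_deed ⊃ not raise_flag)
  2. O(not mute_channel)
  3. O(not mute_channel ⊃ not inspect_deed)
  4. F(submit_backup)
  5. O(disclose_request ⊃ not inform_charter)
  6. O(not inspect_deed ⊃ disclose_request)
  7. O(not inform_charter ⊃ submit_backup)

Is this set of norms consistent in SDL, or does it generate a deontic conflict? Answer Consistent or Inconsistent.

Premise 4 is F(submit_backup), i.e. O(not submit_backup).
Premise 7, O(not inform_charter ⊃ submit_backup), contraposes to O(not submit_backup ⊃ inform_charter); with O(not submit_backup) we get O(inform_charter).
The contrapositive of premise 5 (O(disclose_request ⊃ not inform_charter)) is O(inform_charter ⊃ not disclose_request), and O(inform_charter) is already established, so O(not disclose_request).
Premise 6, O(not inspect_deed ⊃ disclose_request), contraposes to O(not disclose_request ⊃ inspect_deed); with O(not disclose_request) we get O(inspect_deed).
The contrapositive of premise 3 (O(not mute_channel ⊃ not inspect_deed)) is O(inspect_deed ⊃ mute_channel), and O(inspect_deed) is already established, so O(mute_channel).
But premise 2 directly asserts O(not mute_channel).
We now have both O(mute_channel) and O(not mute_channel) — mute_channel is simultaneously obligatory and forbidden, violating the D-axiom.

Inconsistent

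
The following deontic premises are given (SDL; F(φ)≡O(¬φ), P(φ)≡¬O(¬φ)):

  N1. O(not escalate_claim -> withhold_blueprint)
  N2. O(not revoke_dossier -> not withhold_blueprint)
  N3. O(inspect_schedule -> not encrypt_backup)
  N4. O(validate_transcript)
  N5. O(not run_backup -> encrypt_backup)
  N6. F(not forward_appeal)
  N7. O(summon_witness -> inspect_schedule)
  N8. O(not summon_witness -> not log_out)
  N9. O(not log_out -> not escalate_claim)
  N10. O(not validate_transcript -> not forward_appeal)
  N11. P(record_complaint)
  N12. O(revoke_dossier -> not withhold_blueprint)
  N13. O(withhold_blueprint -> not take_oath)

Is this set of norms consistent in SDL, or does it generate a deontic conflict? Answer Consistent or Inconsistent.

Consistent

Premise 10 is O(not validate_transcript -> not forward_appeal), but O(not validate_transcript) is not derivable from the premises, so it does not yield O(not forward_appeal).
So O(not forward_appeal) is not derivable, and the apparent clash with O(forward_appeal) does not arise.
A world satisfying every obligation exists (e.g. encrypt_backup=false, escalate_claim=true, forward_appeal=true, inspect_schedule=true, log_out=true, record_complaint=false, revoke_dossier=false, run_backup=true, summon_witness=true, take_oath=false, validate_transcript=true, withhold_blueprint=false); no atom is both obligatory and forbidden, so the set is consistent.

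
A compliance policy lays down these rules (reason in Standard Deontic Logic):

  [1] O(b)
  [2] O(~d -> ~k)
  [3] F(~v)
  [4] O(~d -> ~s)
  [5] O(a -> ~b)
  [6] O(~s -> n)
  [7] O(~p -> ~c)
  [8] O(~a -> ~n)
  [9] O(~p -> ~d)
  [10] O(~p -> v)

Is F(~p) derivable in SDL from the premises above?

From premise 1 we have O(b).
Premise 5, O(a -> ~b), contraposes to O(b -> ~a); with O(b) we get O(~a).
Premise 8 is O(~a -> ~n); since O(~a), deontic closure gives O(~n).
Premise 6 is O(~s -> n); contrapositively O(~n -> s). Since O(~n) holds, K gives O(s).
The contrapositive of premise 4 (O(~d -> ~s)) is O(s -> d), and O(s) is already established, so O(d).
Premise 9 is O(~p -> ~d); contrapositively O(d -> p). Since O(d) holds, K gives O(p).
Premises 2, 3, 7, 10 do not contribute to this derivation.
So O(p) holds, i.e. F(~p). The claim follows.

Yes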